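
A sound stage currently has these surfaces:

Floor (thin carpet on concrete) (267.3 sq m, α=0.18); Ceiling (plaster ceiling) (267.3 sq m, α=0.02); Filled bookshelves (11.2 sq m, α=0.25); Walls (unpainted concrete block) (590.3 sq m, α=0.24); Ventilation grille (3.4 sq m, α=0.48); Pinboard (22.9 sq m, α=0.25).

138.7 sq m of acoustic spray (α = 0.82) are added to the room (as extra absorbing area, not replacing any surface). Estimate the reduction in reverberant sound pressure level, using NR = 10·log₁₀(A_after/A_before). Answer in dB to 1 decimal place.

Summing Sᵢαᵢ: 48.114 + 5.346 + 2.800 + 141.672 + 1.632 + 5.725 → A_before = 205.289 sabins.
Treatment contributes 138.7·0.82 = 113.734 sabins.
A_after = 205.289 + 113.734 = 319.023 sabins.
NR = 10·log₁₀(319.023/205.289) = 1.9 dB.

1.9 dB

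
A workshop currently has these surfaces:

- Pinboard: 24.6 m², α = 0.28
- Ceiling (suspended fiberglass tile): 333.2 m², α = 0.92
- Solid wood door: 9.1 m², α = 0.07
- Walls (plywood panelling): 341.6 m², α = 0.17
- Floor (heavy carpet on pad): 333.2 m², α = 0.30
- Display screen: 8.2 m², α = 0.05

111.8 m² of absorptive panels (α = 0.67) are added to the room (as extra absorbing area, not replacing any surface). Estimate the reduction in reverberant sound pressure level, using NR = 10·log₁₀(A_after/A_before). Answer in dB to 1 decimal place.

0.6 dB

Total absorption A_before = 24.6×0.28 + 333.2×0.92 + 9.1×0.07 + 341.6×0.17 + 333.2×0.30 + 8.2×0.05
  = 6.888 + 306.544 + 0.637 + 58.072 + 99.960 + 0.410 = 472.511 m² sabins.
Treatment contributes 111.8·0.67 = 74.906 sabins.
A_after = 472.511 + 74.906 = 547.417 sabins.
NR = 10·log₁₀(547.417/472.511) = 0.6 dB.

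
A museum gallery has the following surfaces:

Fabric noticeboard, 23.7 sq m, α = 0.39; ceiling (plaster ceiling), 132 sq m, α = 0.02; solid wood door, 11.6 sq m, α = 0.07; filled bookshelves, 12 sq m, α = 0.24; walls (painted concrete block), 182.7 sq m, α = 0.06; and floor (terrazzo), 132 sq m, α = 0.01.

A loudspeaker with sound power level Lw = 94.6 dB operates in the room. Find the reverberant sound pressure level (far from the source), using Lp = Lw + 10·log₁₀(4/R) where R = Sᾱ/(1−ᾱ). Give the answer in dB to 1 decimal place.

85.9 dB

A = 27.857 sabins; S = 494.0 sq m.
ᾱ = 27.857/494.0 = 0.0564; R = Sᾱ/(1−ᾱ) = 27.857/(1−0.0564) = 29.522 sq m.
Lp = 94.6 + 10·log₁₀(4/29.522) = 94.6 + (-8.68) = 85.9 dB.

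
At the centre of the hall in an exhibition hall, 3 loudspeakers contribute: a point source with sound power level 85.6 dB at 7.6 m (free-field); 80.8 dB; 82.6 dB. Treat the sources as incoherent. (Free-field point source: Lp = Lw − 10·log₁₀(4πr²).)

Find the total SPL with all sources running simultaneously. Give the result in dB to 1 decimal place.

84.8 dB

Source at 7.6 m: Lp = 85.6 − 10·log₁₀(4π·7.6²) = 85.6 − 10·log₁₀(725.834) = 57.0 dB.
Σ 10^(Lᵢ/10) = 3.027e+08.
Back to dB: 10·log₁₀ Σ = 84.8 dB.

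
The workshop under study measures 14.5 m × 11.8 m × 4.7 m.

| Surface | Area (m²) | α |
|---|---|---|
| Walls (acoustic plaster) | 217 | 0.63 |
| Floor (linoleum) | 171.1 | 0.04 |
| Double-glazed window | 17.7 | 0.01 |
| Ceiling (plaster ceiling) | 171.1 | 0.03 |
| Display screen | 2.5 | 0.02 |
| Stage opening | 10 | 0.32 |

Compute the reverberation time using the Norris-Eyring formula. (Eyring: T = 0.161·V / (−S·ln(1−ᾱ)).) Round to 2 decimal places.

S = Σ Sᵢ = 589.4 m².
Σ(Sᵢαᵢ) = 217·0.63 + 171.1·0.04 + 17.7·0.01 + 171.1·0.03 + 2.5·0.02 + 10·0.32 = 152.114.
Mean coefficient ᾱ = A/S = 0.2581.
−S·ln(1−ᾱ) = −589.4 × ln(1 − 0.2581) = 175.960.
V = 14.5 × 11.8 × 4.7 = 804.17 m³.
T = 0.161·V/[−S·ln(1−ᾱ)] = 0.161·804.17/175.960 = 0.74 s.

0.74 sec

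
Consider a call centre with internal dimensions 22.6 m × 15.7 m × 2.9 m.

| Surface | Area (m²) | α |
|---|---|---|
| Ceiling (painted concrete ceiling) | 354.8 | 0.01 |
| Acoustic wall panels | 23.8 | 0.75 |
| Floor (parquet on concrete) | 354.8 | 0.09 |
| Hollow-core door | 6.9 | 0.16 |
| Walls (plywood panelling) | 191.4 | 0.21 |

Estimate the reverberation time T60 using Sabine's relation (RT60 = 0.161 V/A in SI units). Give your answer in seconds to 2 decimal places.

Total absorption A = 354.8×0.01 + 23.8×0.75 + 354.8×0.09 + 6.9×0.16 + 191.4×0.21
  = 3.548 + 17.850 + 31.932 + 1.104 + 40.194 = 94.628 m² sabins.
V = 22.6·15.7·2.9 = 1028.978 m³.
RT60 = 0.161 · V / A = 0.161 × 1028.978 / 94.628 = 1.75 s.

1.75 s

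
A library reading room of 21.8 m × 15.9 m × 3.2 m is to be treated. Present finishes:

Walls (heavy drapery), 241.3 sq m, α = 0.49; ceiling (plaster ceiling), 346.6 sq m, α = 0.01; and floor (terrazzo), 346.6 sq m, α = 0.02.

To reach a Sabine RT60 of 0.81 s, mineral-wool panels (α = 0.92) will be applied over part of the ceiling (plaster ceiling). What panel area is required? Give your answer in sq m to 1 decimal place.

Summing Sᵢαᵢ: 118.237 + 3.466 + 6.932 → A₁ = 128.635 sabins.
Required A₂ = 0.161·1109.184/0.81 = 220.467 sabins.
ΔA needed = 220.467 − 128.635 = 91.832 sabins.
Net gain per sq m: Δα = 0.92 − 0.01 = 0.91.
Area = ΔA/Δα = 91.832/0.91 = 100.9 sq m.

100.9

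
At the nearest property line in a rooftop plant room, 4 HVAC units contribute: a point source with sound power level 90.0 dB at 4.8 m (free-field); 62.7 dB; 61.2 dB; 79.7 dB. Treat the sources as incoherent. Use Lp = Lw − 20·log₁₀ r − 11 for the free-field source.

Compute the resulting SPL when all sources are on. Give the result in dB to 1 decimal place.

Source at 4.8 m: Lp = 90.0 − 20·log₁₀(4.8) − 11 = 65.4 dB.
Sum in the linear (power) domain: Σ 10^(Lᵢ/10) = 10^(65.4/10) + 10^(62.7/10) + 10^(61.2/10) + 10^(79.7/10) = 9.997e+07.
Combined level = 10 log₁₀(9.997e+07) = 80.0 dB.

80.0 dB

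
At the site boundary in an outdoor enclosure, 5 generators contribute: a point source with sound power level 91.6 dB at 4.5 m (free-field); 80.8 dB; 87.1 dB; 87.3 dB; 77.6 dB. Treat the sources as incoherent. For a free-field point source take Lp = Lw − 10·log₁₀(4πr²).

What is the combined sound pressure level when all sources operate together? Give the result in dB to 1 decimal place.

Source at 4.5 m: Lp = 91.6 − 10·log₁₀(4π·4.5²) = 91.6 − 10·log₁₀(254.469) = 67.5 dB.
Sum in the linear (power) domain: Σ 10^(Lᵢ/10) = 10^(67.5/10) + 10^(80.8/10) + 10^(87.1/10) + 10^(87.3/10) + 10^(77.6/10) = 1.233e+09.
Combined level = 10 log₁₀(1.233e+09) = 90.9 dB.

90.9 dB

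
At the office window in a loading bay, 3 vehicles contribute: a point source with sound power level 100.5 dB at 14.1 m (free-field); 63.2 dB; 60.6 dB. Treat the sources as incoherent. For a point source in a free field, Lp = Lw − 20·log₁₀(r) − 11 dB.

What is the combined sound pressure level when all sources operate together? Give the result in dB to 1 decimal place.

68.9 dB

Source at 14.1 m: Lp = 100.5 − 20·log₁₀(14.1) − 11 = 66.5 dB.
Σ 10^(Lᵢ/10) = 7.704e+06.
Back to dB: 10·log₁₀ Σ = 68.9 dB.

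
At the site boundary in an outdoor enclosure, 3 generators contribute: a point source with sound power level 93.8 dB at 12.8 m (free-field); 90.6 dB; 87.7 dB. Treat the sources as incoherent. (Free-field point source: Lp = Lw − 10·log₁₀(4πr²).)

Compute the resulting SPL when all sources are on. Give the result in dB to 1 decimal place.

Source at 12.8 m: Lp = 93.8 − 10·log₁₀(4π·12.8²) = 93.8 − 10·log₁₀(2058.874) = 60.7 dB.
Sum in the linear (power) domain: Σ 10^(Lᵢ/10) = 10^(60.7/10) + 10^(90.6/10) + 10^(87.7/10) = 1.738e+09.
Back to dB: 10·log₁₀ Σ = 92.4 dB.

92.4 dB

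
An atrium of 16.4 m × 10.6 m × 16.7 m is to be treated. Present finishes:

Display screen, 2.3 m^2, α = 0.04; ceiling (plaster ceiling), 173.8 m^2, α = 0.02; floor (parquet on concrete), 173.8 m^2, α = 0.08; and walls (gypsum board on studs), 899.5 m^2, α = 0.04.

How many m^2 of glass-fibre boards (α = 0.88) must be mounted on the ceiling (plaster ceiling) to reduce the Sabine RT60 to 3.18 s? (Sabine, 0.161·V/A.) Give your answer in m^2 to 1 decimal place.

108.8

A₁ = Σ Sᵢαᵢ = 2.3·0.04 + 173.8·0.02 + 173.8·0.08 + 899.5·0.04 = 53.452 sabins.
Required A₂ = 0.161·2903.128/3.18 = 146.982 sabins.
Absorption to add: 146.982 − 53.452 = 93.530 sabins.
Net gain per m^2: Δα = 0.88 − 0.02 = 0.86.
Area = ΔA/Δα = 93.530/0.86 = 108.8 m^2.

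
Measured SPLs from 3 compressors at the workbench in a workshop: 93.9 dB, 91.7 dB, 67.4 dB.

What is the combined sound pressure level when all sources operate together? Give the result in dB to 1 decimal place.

96.0 dB

Sum in the linear (power) domain: Σ 10^(Lᵢ/10) = 10^(93.9/10) + 10^(91.7/10) + 10^(67.4/10) = 3.939e+09.
Back to dB: 10·log₁₀ Σ = 96.0 dB.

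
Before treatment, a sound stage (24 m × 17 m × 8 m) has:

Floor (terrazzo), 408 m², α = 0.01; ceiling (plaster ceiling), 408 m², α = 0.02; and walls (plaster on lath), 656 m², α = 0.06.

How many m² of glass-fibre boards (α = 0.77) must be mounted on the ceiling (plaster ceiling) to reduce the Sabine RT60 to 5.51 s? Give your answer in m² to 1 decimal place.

Equivalent absorption area: A₁ = 408·0.01 + 408·0.02 + 656·0.06 = 51.600 m².
Required A₂ = 0.161·3264/5.51 = 95.373 sabins.
Absorption to add: 95.373 − 51.600 = 43.773 sabins.
Net gain per m²: Δα = 0.77 − 0.02 = 0.75.
Panel area = 43.773 / 0.75 = 58.4 m².

58.4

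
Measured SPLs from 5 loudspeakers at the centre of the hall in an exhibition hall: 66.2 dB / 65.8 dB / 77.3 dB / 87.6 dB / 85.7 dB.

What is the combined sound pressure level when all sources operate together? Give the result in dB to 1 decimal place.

90.0 dB

Sum in the linear (power) domain: Σ 10^(Lᵢ/10) = 10^(66.2/10) + 10^(65.8/10) + 10^(77.3/10) + 10^(87.6/10) + 10^(85.7/10) = 1.009e+09.
Back to dB: 10·log₁₀ Σ = 90.0 dB.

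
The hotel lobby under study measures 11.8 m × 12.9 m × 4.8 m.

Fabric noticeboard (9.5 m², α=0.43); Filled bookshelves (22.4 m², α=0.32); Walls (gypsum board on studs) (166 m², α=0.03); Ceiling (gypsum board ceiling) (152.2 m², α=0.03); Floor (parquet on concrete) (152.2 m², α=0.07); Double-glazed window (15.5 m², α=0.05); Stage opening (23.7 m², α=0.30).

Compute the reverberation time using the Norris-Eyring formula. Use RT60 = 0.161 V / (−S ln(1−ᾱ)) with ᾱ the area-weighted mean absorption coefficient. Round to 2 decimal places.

S = Σ Sᵢ = 541.5 m².
Σ(Sᵢαᵢ) = 9.5·0.43 + 22.4·0.32 + 166·0.03 + 152.2·0.03 + 152.2·0.07 + 15.5·0.05 + 23.7·0.30 = 39.338.
ᾱ = 39.338 / 541.5 = 0.0726.
−S·ln(1−ᾱ) = −541.5 × ln(1 − 0.0726) = 40.813.
V = 11.8 × 12.9 × 4.8 = 730.656 m³.
RT60 = 0.161 × 730.656 / 40.813 = 2.88 s.

2.88 s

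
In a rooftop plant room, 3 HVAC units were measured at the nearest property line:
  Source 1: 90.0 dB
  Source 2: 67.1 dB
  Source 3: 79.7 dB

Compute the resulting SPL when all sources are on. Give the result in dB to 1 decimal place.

Σ 10^(Lᵢ/10) = 1.098e+09.
Combined level = 10 log₁₀(1.098e+09) = 90.4 dB.

90.4 dB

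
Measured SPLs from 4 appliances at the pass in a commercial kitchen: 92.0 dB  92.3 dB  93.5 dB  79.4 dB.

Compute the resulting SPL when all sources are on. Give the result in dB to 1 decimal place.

97.5 dB

Σ 10^(Lᵢ/10) = 5.609e+09.
Combined level = 10 log₁₀(5.609e+09) = 97.5 dB.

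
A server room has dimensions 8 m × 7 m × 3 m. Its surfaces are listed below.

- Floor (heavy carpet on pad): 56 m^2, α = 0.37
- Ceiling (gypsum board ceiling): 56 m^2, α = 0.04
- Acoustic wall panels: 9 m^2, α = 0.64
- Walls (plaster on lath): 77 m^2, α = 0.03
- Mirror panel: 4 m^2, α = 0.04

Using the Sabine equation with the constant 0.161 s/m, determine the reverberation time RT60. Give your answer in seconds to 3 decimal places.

Equivalent absorption area: A = 56·0.37 + 56·0.04 + 9·0.64 + 77·0.03 + 4·0.04 = 31.190 m^2.
Room volume: 168 m³.
Sabine: RT60 = 0.161 × 168 / 31.190 = 0.867 s.

0.867 s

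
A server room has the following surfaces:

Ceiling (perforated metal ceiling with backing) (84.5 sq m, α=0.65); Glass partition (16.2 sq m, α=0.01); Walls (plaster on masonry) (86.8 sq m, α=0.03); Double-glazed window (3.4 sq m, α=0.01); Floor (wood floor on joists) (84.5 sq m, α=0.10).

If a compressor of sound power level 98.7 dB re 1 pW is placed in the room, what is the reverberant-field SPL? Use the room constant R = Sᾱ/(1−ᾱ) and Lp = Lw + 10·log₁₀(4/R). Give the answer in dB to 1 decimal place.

85.3 dB

Σ(Sᵢαᵢ) = 84.5×0.65 + 16.2×0.01 + 86.8×0.03 + 3.4×0.01 + 84.5×0.10 = 66.175; total area S = 275.4 sq m.
ᾱ = 0.2403, so room constant R = A/(1−ᾱ) = 87.107 sq m.
Lp = Lw + 10 log₁₀(4/R) = 98.7 -13.38 = 85.3 dB.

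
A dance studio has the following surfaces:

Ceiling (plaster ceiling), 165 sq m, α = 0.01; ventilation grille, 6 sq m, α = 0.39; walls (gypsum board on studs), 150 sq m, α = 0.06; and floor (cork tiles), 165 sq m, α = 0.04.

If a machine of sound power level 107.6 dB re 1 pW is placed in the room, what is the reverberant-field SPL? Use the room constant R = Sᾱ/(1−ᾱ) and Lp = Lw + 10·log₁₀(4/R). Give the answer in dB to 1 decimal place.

100.5 dB

A = 19.590 sabins; S = 486.0 sq m.
ᾱ = 0.0403, so room constant R = A/(1−ᾱ) = 20.413 sq m.
Lp = 107.6 + 10·log₁₀(4/20.413) = 107.6 + (-7.08) = 100.5 dB.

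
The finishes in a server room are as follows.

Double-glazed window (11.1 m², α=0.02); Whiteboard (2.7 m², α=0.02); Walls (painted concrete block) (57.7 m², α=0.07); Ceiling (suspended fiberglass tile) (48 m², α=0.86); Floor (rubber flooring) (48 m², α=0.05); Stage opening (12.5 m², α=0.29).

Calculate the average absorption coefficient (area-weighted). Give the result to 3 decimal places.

0.287

Total surface area S = 180.0 m².
A = 11.1·0.02 + 2.7·0.02 + 57.7·0.07 + 48·0.86 + 48·0.05 + 12.5·0.29 = 51.620 sabins.
ᾱ = A/S = 0.287.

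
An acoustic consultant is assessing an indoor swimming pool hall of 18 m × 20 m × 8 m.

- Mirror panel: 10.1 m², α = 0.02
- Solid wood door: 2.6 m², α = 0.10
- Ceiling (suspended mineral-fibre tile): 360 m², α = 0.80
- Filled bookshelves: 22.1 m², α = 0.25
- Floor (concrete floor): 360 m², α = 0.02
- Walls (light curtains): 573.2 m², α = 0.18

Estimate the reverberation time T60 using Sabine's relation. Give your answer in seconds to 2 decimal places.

Total absorption A = 10.1·0.02 + 2.6·0.10 + 360·0.80 + 22.1·0.25 + 360·0.02 + 573.2·0.18
  = 0.202 + 0.260 + 288.000 + 5.525 + 7.200 + 103.176 = 404.363 m² sabins.
Volume V = 18 × 20 × 8 = 2880 m³.
T = 0.161 V/A = 0.161·2880/404.363 = 1.15 s.

1.15 sec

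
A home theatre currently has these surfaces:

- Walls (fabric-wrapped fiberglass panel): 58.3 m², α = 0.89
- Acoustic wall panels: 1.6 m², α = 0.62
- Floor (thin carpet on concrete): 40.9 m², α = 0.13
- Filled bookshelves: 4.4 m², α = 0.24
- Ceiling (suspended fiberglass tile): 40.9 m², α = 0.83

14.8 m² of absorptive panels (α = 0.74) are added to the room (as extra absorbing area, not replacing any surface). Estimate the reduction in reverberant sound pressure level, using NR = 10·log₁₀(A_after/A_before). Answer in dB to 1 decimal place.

0.5 dB

Equivalent absorption area: A_before = 58.3*0.89 + 1.6*0.62 + 40.9*0.13 + 4.4*0.24 + 40.9*0.83 = 93.199 m².
Added absorption = 14.8 × 0.74 = 10.952 sabins.
A_after = 93.199 + 10.952 = 104.151 sabins.
NR = 10·log₁₀(104.151/93.199) = 0.5 dB.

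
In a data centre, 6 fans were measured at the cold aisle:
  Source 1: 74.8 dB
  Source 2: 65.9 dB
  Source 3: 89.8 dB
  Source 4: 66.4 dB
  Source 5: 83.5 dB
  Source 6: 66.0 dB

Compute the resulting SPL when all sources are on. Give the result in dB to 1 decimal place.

Converting to relative power and adding: 10^(74.8/10) + 10^(65.9/10) + 10^(89.8/10) + 10^(66.4/10) + 10^(83.5/10) + 10^(66.0/10) = 1.221e+09.
L_total = 10·log₁₀(1.221e+09) = 90.9 dB.

90.9 dB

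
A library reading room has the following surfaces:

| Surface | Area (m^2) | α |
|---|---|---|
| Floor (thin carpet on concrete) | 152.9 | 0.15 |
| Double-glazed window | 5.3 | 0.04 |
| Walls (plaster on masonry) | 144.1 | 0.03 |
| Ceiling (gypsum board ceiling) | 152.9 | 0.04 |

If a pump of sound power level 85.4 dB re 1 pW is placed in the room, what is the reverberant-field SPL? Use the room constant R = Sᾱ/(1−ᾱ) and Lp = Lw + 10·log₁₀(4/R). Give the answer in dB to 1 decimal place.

A = 33.586 sabins; S = 455.2 m^2.
ᾱ = 33.586/455.2 = 0.0738; R = Sᾱ/(1−ᾱ) = 33.586/(1−0.0738) = 36.262 m^2.
Lp = 85.4 + 10·log₁₀(4/36.262) = 85.4 + (-9.57) = 75.8 dB.

75.8 dB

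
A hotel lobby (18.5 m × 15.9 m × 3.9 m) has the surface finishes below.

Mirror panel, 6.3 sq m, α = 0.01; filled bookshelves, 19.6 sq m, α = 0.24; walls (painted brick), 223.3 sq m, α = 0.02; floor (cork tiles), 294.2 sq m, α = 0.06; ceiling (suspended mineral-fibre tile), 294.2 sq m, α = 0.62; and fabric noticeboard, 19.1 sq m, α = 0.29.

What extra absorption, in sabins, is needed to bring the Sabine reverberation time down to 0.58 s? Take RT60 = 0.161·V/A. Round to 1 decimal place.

A₁ = Σ Sᵢαᵢ = 6.3·0.01 + 19.6·0.24 + 223.3·0.02 + 294.2·0.06 + 294.2·0.62 + 19.1·0.29 = 214.828 sabins.
For T = 0.58 s, need A₂ = 0.161·V/T = 0.161·1147.185/0.58 = 318.443 sabins.
ΔA = A₂ − A₁ = 318.443 − 214.828 = 103.6 sabins.

103.6 sabins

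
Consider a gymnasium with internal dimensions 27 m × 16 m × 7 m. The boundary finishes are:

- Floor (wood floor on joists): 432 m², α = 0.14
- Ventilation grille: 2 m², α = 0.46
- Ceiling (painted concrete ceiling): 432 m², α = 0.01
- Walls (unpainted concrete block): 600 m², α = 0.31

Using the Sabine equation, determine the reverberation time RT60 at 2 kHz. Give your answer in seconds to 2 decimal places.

A = Σ Sᵢαᵢ = 432·0.14 + 2·0.46 + 432·0.01 + 600·0.31 = 251.720 sabins.
Room volume: 3024 m³.
T = 0.161 V/A = 0.161·3024/251.720 = 1.93 s.

1.93 sec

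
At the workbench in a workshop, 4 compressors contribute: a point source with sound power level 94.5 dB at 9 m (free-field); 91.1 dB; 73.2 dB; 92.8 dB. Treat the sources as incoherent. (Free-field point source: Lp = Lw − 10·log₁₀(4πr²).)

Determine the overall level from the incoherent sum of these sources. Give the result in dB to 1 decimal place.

95.1 dB

Source at 9 m: Lp = 94.5 − 10·log₁₀(4π·9²) = 94.5 − 10·log₁₀(1017.876) = 64.4 dB.
Σ 10^(Lᵢ/10) = 3.217e+09.
Combined level = 10 log₁₀(3.217e+09) = 95.1 dB.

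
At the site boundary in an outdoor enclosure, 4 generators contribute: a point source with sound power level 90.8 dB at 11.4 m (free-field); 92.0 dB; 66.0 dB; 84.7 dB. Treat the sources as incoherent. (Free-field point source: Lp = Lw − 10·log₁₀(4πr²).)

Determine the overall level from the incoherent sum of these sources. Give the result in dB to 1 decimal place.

92.8 dB

Source at 11.4 m: Lp = 90.8 − 10·log₁₀(4π·11.4²) = 90.8 − 10·log₁₀(1633.126) = 58.7 dB.
Sum in the linear (power) domain: Σ 10^(Lᵢ/10) = 10^(58.7/10) + 10^(92.0/10) + 10^(66.0/10) + 10^(84.7/10) = 1.885e+09.
Combined level = 10 log₁₀(1.885e+09) = 92.8 dB.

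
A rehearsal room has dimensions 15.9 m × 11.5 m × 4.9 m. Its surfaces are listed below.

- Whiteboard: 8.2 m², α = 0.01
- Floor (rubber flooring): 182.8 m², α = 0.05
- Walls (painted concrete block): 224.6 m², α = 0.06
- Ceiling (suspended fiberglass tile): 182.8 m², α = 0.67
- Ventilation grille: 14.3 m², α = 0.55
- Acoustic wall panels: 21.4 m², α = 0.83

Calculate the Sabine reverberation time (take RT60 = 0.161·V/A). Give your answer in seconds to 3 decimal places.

0.845 s

Summing Sᵢαᵢ: 0.082 + 9.140 + 13.476 + 122.476 + 7.865 + 17.762 → A = 170.801 sabins.
V = 15.9·11.5·4.9 = 895.965 m³.
RT60 = 0.161 · V / A = 0.161 × 895.965 / 170.801 = 0.845 s.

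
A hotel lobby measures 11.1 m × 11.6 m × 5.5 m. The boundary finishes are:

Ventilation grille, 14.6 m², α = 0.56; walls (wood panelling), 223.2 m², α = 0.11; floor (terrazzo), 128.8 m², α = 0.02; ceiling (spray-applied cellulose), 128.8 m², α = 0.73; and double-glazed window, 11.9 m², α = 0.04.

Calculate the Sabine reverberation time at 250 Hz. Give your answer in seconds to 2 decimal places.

0.88 s

A = Σ Sᵢαᵢ = 14.6·0.56 + 223.2·0.11 + 128.8·0.02 + 128.8·0.73 + 11.9·0.04 = 129.804 sabins.
V = 11.1·11.6·5.5 = 708.18 m³.
T = 0.161 V/A = 0.161·708.18/129.804 = 0.88 s.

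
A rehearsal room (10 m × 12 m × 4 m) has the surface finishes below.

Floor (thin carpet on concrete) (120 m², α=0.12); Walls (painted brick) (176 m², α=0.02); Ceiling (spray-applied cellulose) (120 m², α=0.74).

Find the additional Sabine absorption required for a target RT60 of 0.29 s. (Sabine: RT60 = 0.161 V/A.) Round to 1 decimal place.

Summing Sᵢαᵢ: 14.400 + 3.520 + 88.800 → A₁ = 106.720 sabins.
For T = 0.29 s, need A₂ = 0.161·V/T = 0.161·480/0.29 = 266.483 sabins.
Additional absorption ΔA = 266.483 − 106.720 = 159.8 sabins.

159.8 sabins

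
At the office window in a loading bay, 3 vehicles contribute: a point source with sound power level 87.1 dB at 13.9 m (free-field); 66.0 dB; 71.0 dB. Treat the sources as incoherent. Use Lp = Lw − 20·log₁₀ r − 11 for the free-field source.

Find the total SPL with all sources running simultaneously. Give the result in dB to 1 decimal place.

72.2 dB

Source at 13.9 m: Lp = 87.1 − 20·log₁₀(13.9) − 11 = 53.2 dB.
Σ 10^(Lᵢ/10) = 1.678e+07.
L_total = 10·log₁₀(1.678e+07) = 72.2 dB.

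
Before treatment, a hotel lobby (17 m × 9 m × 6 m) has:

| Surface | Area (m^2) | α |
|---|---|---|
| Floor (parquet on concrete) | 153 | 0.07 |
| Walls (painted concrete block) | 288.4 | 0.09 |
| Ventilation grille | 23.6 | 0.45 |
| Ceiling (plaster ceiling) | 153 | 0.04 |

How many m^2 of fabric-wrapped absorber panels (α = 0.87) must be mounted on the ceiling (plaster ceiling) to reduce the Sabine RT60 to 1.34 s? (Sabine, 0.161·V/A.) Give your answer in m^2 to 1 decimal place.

68.5

A₁ = Σ Sᵢαᵢ = 153×0.07 + 288.4×0.09 + 23.6×0.45 + 153×0.04 = 53.406 sabins.
V = 918 m³. Target absorption A₂ = 0.161 × 918 / 1.34 = 110.297 sabins.
Absorption to add: 110.297 − 53.406 = 56.891 sabins.
Each m^2 of panel replacing the ceiling (plaster ceiling) adds (0.87 − 0.04) = 0.83 sabins.
Panel area = 56.891 / 0.83 = 68.5 m^2.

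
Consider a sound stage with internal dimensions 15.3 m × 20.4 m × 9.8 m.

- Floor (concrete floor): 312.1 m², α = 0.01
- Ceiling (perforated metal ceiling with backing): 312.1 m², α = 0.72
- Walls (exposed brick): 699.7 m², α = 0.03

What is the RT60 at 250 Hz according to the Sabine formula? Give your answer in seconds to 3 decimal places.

A = Σ Sᵢαᵢ = 312.1*0.01 + 312.1*0.72 + 699.7*0.03 = 248.824 sabins.
V = 15.3·20.4·9.8 = 3058.776 m³.
RT60 = 0.161 · V / A = 0.161 × 3058.776 / 248.824 = 1.979 s.

1.979 s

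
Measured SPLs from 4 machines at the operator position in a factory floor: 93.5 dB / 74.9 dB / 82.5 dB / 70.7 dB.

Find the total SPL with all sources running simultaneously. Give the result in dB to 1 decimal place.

93.9 dB

Sum in the linear (power) domain: Σ 10^(Lᵢ/10) = 10^(93.5/10) + 10^(74.9/10) + 10^(82.5/10) + 10^(70.7/10) = 2.459e+09.
L_total = 10·log₁₀(2.459e+09) = 93.9 dB.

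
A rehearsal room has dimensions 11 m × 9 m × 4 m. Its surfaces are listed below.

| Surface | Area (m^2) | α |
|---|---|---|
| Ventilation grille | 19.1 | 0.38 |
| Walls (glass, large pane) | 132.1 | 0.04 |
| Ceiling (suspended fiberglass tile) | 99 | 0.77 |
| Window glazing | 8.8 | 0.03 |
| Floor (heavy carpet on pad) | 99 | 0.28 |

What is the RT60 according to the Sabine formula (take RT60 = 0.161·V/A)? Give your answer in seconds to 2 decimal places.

0.55 s

Total absorption A = 19.1*0.38 + 132.1*0.04 + 99*0.77 + 8.8*0.03 + 99*0.28
  = 7.258 + 5.284 + 76.230 + 0.264 + 27.720 = 116.756 m^2 sabins.
Volume V = 11 × 9 × 4 = 396 m³.
RT60 = 0.161 · V / A = 0.161 × 396 / 116.756 = 0.55 s.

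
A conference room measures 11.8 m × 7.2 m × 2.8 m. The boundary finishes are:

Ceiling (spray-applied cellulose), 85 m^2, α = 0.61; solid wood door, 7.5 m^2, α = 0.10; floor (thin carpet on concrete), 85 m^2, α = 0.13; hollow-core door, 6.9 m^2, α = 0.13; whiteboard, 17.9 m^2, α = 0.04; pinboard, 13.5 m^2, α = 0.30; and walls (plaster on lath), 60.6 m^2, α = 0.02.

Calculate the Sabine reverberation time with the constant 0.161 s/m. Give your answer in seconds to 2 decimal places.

0.54 sec

Total absorption A = 85·0.61 + 7.5·0.10 + 85·0.13 + 6.9·0.13 + 17.9·0.04 + 13.5·0.30 + 60.6·0.02
  = 51.850 + 0.750 + 11.050 + 0.897 + 0.716 + 4.050 + 1.212 = 70.525 m^2 sabins.
Volume V = 11.8 × 7.2 × 2.8 = 237.888 m³.
RT60 = 0.161 · V / A = 0.161 × 237.888 / 70.525 = 0.54 s.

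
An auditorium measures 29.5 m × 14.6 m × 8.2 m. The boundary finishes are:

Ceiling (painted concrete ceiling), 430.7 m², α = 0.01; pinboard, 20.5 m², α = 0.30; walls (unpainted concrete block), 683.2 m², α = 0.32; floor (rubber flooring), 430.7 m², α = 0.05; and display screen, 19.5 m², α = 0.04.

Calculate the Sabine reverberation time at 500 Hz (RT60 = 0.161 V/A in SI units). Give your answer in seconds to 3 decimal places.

Equivalent absorption area: A = 430.7*0.01 + 20.5*0.30 + 683.2*0.32 + 430.7*0.05 + 19.5*0.04 = 251.396 m².
Room volume: 3531.74 m³.
T = 0.161 V/A = 0.161·3531.74/251.396 = 2.262 s.

2.262 seconds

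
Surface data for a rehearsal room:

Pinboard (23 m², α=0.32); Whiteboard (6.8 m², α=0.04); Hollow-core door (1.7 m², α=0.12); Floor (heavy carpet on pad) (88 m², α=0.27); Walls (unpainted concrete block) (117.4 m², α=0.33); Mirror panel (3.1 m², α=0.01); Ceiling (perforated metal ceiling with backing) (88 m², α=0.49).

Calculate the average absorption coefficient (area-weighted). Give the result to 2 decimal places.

0.35

Total surface area S = 328.0 m².
Weighted sum Σ Sα = 113.489.
ᾱ = 113.489 / 328.0 = 0.35.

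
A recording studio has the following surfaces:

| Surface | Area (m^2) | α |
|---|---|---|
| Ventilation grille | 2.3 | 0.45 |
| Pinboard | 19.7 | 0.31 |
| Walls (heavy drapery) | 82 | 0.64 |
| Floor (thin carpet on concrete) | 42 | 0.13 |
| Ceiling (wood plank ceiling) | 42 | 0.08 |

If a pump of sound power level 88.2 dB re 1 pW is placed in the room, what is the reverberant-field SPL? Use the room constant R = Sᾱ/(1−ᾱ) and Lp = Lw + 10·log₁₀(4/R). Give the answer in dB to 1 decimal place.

73.9 dB

A = 68.442 sabins; S = 188.0 m^2.
ᾱ = 0.3641, so room constant R = A/(1−ᾱ) = 107.630 m^2.
Lp = Lw + 10 log₁₀(4/R) = 88.2 -14.30 = 73.9 dB.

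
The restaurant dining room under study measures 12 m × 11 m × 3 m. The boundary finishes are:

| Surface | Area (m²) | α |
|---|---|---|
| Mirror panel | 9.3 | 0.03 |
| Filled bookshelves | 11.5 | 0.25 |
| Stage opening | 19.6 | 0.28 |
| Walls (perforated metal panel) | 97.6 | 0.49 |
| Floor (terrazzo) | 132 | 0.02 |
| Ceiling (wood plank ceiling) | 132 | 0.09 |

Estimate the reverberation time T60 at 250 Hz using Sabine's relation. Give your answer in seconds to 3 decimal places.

Equivalent absorption area: A = 9.3·0.03 + 11.5·0.25 + 19.6·0.28 + 97.6·0.49 + 132·0.02 + 132·0.09 = 70.986 m².
Volume V = 12 × 11 × 3 = 396 m³.
RT60 = 0.161 · V / A = 0.161 × 396 / 70.986 = 0.898 s.

0.898 s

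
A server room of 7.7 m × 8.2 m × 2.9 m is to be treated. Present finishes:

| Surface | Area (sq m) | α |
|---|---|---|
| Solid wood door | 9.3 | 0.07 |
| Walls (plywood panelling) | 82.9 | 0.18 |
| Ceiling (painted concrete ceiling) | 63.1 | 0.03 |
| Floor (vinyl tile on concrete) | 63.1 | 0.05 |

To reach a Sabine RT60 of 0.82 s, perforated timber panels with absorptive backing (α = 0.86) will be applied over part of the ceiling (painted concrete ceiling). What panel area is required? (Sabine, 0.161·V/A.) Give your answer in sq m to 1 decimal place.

Summing Sᵢαᵢ: 0.651 + 14.922 + 1.893 + 3.155 → A₁ = 20.621 sabins.
Required A₂ = 0.161·183.106/0.82 = 35.951 sabins.
ΔA needed = 35.951 − 20.621 = 15.330 sabins.
Each sq m of panel replacing the ceiling (painted concrete ceiling) adds (0.86 − 0.03) = 0.83 sabins.
Panel area = 15.330 / 0.83 = 18.5 sq m.

18.5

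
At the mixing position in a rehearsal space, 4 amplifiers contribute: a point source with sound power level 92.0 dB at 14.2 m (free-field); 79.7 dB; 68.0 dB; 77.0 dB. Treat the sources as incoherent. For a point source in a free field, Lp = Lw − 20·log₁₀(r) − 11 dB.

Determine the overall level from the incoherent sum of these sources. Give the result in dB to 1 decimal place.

81.8 dB

Source at 14.2 m: Lp = 92.0 − 20·log₁₀(14.2) − 11 = 58.0 dB.
Σ 10^(Lᵢ/10) = 1.504e+08.
Combined level = 10 log₁₀(1.504e+08) = 81.8 dB.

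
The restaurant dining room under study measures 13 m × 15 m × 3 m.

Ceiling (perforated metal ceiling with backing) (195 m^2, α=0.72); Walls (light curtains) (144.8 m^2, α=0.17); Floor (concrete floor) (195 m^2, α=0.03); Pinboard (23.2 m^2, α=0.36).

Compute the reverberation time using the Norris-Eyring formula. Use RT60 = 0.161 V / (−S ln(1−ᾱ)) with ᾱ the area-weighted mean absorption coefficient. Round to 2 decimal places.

Total surface area S = 195 + 144.8 + 195 + 23.2 = 558.0 m^2.
Absorption A = 195×0.72 + 144.8×0.17 + 195×0.03 + 23.2×0.36 = 179.218 sabins.
ᾱ = 179.218 / 558.0 = 0.3212.
−S·ln(1−ᾱ) = −558.0 × ln(1 − 0.3212) = 216.185.
V = 13 × 15 × 3 = 585 m³.
RT60 = 0.161 × 585 / 216.185 = 0.44 s.

0.44 sec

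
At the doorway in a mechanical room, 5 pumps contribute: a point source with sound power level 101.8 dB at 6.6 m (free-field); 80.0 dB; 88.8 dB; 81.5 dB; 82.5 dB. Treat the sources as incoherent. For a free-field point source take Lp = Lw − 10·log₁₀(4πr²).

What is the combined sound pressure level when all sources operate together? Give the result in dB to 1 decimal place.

Source at 6.6 m: Lp = 101.8 − 10·log₁₀(4π·6.6²) = 101.8 − 10·log₁₀(547.391) = 74.4 dB.
Sum in the linear (power) domain: Σ 10^(Lᵢ/10) = 10^(74.4/10) + 10^(80.0/10) + 10^(88.8/10) + 10^(81.5/10) + 10^(82.5/10) = 1.205e+09.
Back to dB: 10·log₁₀ Σ = 90.8 dB.

90.8 dB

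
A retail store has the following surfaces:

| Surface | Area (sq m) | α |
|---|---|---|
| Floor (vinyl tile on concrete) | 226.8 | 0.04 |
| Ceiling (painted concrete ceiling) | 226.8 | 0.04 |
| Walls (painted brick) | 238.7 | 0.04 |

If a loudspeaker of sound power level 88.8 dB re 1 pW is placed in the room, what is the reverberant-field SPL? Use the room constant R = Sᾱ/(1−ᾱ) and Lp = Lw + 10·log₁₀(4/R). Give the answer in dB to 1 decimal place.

80.2 dB

Σ(Sᵢαᵢ) = 226.8×0.04 + 226.8×0.04 + 238.7×0.04 = 27.692; total area S = 692.3 sq m.
ᾱ = 0.0400, so room constant R = A/(1−ᾱ) = 28.846 sq m.
Lp = Lw + 10 log₁₀(4/R) = 88.8 -8.58 = 80.2 dB.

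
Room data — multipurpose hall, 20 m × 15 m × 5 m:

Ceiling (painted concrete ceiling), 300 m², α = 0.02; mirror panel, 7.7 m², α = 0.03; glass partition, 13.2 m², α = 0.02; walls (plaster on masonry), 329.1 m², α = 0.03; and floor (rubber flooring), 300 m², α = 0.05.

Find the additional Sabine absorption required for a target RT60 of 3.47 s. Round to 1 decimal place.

38.2 sabins

Total absorption A₁ = 300*0.02 + 7.7*0.03 + 13.2*0.02 + 329.1*0.03 + 300*0.05
  = 6.000 + 0.231 + 0.264 + 9.873 + 15.000 = 31.368 m² sabins.
For T = 3.47 s, need A₂ = 0.161·V/T = 0.161·1500/3.47 = 69.597 sabins.
Additional absorption ΔA = 69.597 − 31.368 = 38.2 sabins.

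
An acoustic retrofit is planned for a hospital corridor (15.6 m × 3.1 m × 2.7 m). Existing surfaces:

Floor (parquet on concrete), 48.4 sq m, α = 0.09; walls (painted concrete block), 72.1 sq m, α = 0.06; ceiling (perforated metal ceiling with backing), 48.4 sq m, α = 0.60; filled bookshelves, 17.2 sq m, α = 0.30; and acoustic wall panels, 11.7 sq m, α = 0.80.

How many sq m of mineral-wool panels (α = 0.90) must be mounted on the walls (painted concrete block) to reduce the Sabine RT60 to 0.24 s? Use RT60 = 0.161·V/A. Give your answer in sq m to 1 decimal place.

42.1

A₁ = Σ Sᵢαᵢ = 48.4·0.09 + 72.1·0.06 + 48.4·0.60 + 17.2·0.30 + 11.7·0.80 = 52.242 sabins.
Required A₂ = 0.161·130.572/0.24 = 87.592 sabins.
ΔA needed = 87.592 − 52.242 = 35.350 sabins.
Net gain per sq m: Δα = 0.90 − 0.06 = 0.84.
Area = ΔA/Δα = 35.350/0.84 = 42.1 sq m.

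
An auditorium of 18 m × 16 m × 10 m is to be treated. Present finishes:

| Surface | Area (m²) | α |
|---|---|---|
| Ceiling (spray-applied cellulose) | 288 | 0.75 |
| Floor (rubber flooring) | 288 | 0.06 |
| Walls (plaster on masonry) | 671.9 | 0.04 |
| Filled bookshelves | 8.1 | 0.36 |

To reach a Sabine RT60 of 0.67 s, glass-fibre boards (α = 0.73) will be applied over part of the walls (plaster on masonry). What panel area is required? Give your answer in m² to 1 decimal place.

621.7

A₁ = Σ Sᵢαᵢ = 288*0.75 + 288*0.06 + 671.9*0.04 + 8.1*0.36 = 263.072 sabins.
Required A₂ = 0.161·2880/0.67 = 692.060 sabins.
Absorption to add: 692.060 − 263.072 = 428.988 sabins.
Each m² of panel replacing the walls (plaster on masonry) adds (0.73 − 0.04) = 0.69 sabins.
Area = ΔA/Δα = 428.988/0.69 = 621.7 m².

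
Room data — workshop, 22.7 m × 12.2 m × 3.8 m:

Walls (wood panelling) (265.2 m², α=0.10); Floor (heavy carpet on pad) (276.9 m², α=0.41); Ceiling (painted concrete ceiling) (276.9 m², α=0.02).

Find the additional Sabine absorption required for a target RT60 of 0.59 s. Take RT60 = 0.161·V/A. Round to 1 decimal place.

141.6 sabins

Equivalent absorption area: A₁ = 265.2×0.10 + 276.9×0.41 + 276.9×0.02 = 145.587 m².
Target A₂ = 0.161·1052.372/0.59 = 287.173 sabins (V = 1052.372 m³).
Shortfall: 287.173 − 145.587 = 141.6 sabins.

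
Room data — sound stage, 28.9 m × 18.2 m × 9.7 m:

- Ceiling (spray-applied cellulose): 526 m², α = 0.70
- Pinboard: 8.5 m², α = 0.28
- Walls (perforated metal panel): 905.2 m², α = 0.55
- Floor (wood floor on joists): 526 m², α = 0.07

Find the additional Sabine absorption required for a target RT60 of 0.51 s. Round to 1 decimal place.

Summing Sᵢαᵢ: 368.200 + 2.380 + 497.860 + 36.820 → A₁ = 905.260 sabins.
V = 5102.006 m³. Required absorption A₂ = 0.161 × 5102.006 / 0.51 = 1610.633 sabins.
Additional absorption ΔA = 1610.633 − 905.260 = 705.4 sabins.

705.4 sabins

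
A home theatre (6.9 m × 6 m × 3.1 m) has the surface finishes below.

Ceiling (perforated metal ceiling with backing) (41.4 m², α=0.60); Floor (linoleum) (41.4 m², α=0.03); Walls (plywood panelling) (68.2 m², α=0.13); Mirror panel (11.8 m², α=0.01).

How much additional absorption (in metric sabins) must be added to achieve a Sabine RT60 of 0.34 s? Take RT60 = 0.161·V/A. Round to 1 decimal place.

Total absorption A₁ = 41.4*0.60 + 41.4*0.03 + 68.2*0.13 + 11.8*0.01
  = 24.840 + 1.242 + 8.866 + 0.118 = 35.066 m² sabins.
For T = 0.34 s, need A₂ = 0.161·V/T = 0.161·128.34/0.34 = 60.773 sabins.
Additional absorption ΔA = 60.773 − 35.066 = 25.7 sabins.

25.7 sabins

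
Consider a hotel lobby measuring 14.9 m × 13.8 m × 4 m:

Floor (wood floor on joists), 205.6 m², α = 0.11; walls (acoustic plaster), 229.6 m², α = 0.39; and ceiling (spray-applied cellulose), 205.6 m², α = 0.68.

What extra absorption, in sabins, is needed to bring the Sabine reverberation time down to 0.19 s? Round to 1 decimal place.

445.0 sabins

Total absorption A₁ = 205.6*0.11 + 229.6*0.39 + 205.6*0.68
  = 22.616 + 89.544 + 139.808 = 251.968 m² sabins.
V = 822.48 m³. Required absorption A₂ = 0.161 × 822.48 / 0.19 = 696.944 sabins.
Additional absorption ΔA = 696.944 − 251.968 = 445.0 sabins.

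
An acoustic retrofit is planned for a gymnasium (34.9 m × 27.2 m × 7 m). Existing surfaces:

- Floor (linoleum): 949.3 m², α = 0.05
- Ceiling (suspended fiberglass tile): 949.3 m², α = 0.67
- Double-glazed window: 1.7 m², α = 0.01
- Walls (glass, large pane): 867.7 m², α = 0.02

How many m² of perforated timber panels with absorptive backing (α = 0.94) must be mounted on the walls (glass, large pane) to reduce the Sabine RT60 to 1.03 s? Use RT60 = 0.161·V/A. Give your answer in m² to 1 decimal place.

367.2

Total absorption A₁ = 949.3·0.05 + 949.3·0.67 + 1.7·0.01 + 867.7·0.02
  = 47.465 + 636.031 + 0.017 + 17.354 = 700.867 m² sabins.
Required A₂ = 0.161·6644.96/1.03 = 1038.678 sabins.
ΔA needed = 1038.678 − 700.867 = 337.811 sabins.
Each m² of panel replacing the walls (glass, large pane) adds (0.94 − 0.02) = 0.92 sabins.
Panel area = 337.811 / 0.92 = 367.2 m².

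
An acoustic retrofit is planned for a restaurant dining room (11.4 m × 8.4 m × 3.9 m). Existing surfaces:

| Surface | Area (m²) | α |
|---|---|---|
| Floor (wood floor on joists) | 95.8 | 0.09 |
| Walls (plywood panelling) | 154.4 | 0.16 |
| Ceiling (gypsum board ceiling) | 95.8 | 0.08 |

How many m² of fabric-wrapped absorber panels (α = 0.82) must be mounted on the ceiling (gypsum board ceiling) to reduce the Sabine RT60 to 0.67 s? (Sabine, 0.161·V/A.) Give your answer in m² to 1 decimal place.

65.9

A₁ = Σ Sᵢαᵢ = 95.8*0.09 + 154.4*0.16 + 95.8*0.08 = 40.990 sabins.
V = 373.464 m³. Target absorption A₂ = 0.161 × 373.464 / 0.67 = 89.743 sabins.
ΔA needed = 89.743 − 40.990 = 48.753 sabins.
Each m² of panel replacing the ceiling (gypsum board ceiling) adds (0.82 − 0.08) = 0.74 sabins.
Panel area = 48.753 / 0.74 = 65.9 m².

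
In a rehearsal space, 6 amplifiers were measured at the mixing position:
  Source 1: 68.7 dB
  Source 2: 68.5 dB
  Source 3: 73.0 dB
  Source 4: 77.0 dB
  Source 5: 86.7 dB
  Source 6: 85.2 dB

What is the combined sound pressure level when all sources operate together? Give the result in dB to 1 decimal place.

Sum in the linear (power) domain: Σ 10^(Lᵢ/10) = 10^(68.7/10) + 10^(68.5/10) + 10^(73.0/10) + 10^(77.0/10) + 10^(86.7/10) + 10^(85.2/10) = 8.834e+08.
L_total = 10·log₁₀(8.834e+08) = 89.5 dB.

89.5 dB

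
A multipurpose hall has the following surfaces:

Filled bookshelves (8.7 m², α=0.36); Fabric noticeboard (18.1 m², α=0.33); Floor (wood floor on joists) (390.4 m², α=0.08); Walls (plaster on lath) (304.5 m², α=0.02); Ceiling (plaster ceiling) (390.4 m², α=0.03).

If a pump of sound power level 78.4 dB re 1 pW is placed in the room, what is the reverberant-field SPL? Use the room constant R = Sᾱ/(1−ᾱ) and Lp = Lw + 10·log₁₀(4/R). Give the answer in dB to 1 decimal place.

66.5 dB

A = 58.139 sabins; S = 1112.1 m².
ᾱ = 58.139/1112.1 = 0.0523; R = Sᾱ/(1−ᾱ) = 58.139/(1−0.0523) = 61.347 m².
Lp = 78.4 + 10·log₁₀(4/61.347) = 78.4 + (-11.86) = 66.5 dB.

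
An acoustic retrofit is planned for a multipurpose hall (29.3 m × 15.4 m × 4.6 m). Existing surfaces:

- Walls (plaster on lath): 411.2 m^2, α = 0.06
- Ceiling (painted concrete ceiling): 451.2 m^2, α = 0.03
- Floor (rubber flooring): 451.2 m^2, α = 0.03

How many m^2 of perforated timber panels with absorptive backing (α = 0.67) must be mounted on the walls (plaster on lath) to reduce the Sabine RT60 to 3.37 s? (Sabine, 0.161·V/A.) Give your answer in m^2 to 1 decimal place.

Total absorption A₁ = 411.2*0.06 + 451.2*0.03 + 451.2*0.03
  = 24.672 + 13.536 + 13.536 = 51.744 m^2 sabins.
Required A₂ = 0.161·2075.612/3.37 = 99.161 sabins.
Absorption to add: 99.161 − 51.744 = 47.417 sabins.
Each m^2 of panel replacing the walls (plaster on lath) adds (0.67 − 0.06) = 0.61 sabins.
Panel area = 47.417 / 0.61 = 77.7 m^2.

77.7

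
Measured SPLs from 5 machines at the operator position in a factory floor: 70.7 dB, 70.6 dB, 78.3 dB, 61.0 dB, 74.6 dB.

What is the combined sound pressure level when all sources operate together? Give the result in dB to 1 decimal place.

Sum in the linear (power) domain: Σ 10^(Lᵢ/10) = 10^(70.7/10) + 10^(70.6/10) + 10^(78.3/10) + 10^(61.0/10) + 10^(74.6/10) = 1.209e+08.
L_total = 10·log₁₀(1.209e+08) = 80.8 dB.

80.8 dB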